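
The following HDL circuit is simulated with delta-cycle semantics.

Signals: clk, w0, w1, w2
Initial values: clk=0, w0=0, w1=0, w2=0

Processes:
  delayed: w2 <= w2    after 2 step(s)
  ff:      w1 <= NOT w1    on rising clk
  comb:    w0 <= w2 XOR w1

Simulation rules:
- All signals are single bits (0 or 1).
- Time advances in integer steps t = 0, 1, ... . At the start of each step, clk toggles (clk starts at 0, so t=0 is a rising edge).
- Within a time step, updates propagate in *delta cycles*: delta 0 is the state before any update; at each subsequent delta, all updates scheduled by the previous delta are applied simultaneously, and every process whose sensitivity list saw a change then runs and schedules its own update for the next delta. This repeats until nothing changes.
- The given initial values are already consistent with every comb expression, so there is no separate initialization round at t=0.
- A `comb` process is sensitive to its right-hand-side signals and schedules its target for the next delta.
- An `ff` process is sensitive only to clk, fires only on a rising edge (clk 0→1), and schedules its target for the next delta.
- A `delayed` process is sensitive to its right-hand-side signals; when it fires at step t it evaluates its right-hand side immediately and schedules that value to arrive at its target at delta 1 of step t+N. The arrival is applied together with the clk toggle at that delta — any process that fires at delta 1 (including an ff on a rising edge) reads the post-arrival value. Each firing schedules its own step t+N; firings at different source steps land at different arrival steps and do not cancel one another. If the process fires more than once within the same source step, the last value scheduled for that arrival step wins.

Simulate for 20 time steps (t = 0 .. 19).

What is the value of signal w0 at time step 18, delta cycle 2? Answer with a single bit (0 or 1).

[bits: w1,w2,w0,clk]
t=0: Δ0=0000 Δ1=0001 Δ2=1001 Δ3=1011 | 3Δ
t=1: Δ0=1011 Δ1=1010 | 1Δ
t=2: Δ0=1010 Δ1=1011 Δ2=0011 Δ3=0001 | 3Δ
t=3: Δ0=0001 Δ1=0000 | 1Δ
t=4: Δ0=0000 Δ1=0001 Δ2=1001 Δ3=1011 | 3Δ
t=5: Δ0=1011 Δ1=1010 | 1Δ
t=6: Δ0=1010 Δ1=1011 Δ2=0011 Δ3=0001 | 3Δ
t=7: Δ0=0001 Δ1=0000 | 1Δ
t=8: Δ0=0000 Δ1=0001 Δ2=1001 Δ3=1011 | 3Δ
t=9: Δ0=1011 Δ1=1010 | 1Δ
t=10: Δ0=1010 Δ1=1011 Δ2=0011 Δ3=0001 | 3Δ
t=11: Δ0=0001 Δ1=0000 | 1Δ
t=12: Δ0=0000 Δ1=0001 Δ2=1001 Δ3=1011 | 3Δ
t=13: Δ0=1011 Δ1=1010 | 1Δ
t=14: Δ0=1010 Δ1=1011 Δ2=0011 Δ3=0001 | 3Δ
t=15: Δ0=0001 Δ1=0000 | 1Δ
t=16: Δ0=0000 Δ1=0001 Δ2=1001 Δ3=1011 | 3Δ
t=17: Δ0=1011 Δ1=1010 | 1Δ
t=18: Δ0=1010 Δ1=1011 Δ2=0011 Δ3=0001 | 3Δ
t=19: Δ0=0001 Δ1=0000 | 1Δ

1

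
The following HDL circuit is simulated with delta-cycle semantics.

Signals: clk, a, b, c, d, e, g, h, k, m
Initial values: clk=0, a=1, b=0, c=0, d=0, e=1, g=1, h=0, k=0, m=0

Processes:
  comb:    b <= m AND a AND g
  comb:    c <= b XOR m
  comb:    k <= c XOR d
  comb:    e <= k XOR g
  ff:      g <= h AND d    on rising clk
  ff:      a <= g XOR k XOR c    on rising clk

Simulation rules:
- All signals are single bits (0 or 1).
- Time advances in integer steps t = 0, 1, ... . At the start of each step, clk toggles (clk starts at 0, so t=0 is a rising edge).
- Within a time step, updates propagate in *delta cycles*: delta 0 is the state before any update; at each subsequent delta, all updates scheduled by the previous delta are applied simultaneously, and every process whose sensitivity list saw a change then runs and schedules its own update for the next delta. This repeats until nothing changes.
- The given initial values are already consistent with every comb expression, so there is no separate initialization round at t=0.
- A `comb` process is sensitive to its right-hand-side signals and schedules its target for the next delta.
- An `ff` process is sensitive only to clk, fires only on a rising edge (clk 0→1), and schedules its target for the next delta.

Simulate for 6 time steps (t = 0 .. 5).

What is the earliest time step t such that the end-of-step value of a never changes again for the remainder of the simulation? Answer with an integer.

2

[bits: b,m,d,k,a,c,h,clk,e,g]
t=0: Δ0=0000100011 Δ1=0000100111 Δ2=0000100110 Δ3=0000100100 | 3Δ
t=1: Δ0=0000100100 Δ1=0000100000 | 1Δ
t=2: Δ0=0000100000 Δ1=0000100100 Δ2=0000000100 | 2Δ
t=3: Δ0=0000000100 Δ1=0000000000 | 1Δ
t=4: Δ0=0000000000 Δ1=0000000100 | 1Δ
t=5: Δ0=0000000100 Δ1=0000000000 | 1Δ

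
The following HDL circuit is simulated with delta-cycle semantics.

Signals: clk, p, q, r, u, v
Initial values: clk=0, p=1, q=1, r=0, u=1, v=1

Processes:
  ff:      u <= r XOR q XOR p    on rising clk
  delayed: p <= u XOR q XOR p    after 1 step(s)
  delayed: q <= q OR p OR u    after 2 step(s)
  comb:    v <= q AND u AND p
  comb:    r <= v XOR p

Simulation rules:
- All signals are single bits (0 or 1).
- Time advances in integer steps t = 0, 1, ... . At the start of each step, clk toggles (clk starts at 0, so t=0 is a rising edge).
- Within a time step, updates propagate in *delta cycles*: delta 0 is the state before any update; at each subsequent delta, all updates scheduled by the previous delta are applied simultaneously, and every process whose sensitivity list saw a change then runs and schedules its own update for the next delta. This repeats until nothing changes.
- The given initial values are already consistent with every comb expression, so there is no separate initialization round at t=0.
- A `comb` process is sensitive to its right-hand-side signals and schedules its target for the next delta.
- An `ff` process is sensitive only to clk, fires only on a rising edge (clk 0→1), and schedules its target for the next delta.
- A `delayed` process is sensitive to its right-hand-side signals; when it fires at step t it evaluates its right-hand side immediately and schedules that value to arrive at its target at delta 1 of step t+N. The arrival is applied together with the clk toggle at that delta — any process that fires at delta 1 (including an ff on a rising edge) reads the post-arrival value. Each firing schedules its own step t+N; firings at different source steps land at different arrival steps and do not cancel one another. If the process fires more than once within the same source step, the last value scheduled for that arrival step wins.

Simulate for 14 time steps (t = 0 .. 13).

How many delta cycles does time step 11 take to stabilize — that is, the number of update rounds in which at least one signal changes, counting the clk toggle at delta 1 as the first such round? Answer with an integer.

[bits: u,r,v,clk,q,p]
t=0: Δ0=101011 Δ1=101111 Δ2=001111 Δ3=000111 Δ4=010111 | 4Δ
t=1: Δ0=010111 Δ1=010010 Δ2=000010 | 2Δ
t=2: Δ0=000010 Δ1=000111 Δ2=010111 | 2Δ
t=3: Δ0=010111 Δ1=010010 Δ2=000010 | 2Δ
t=4: Δ0=000010 Δ1=000111 Δ2=010111 | 2Δ
t=5: Δ0=010111 Δ1=010010 Δ2=000010 | 2Δ
t=6: Δ0=000010 Δ1=000111 Δ2=010111 | 2Δ
t=7: Δ0=010111 Δ1=010010 Δ2=000010 | 2Δ
t=8: Δ0=000010 Δ1=000111 Δ2=010111 | 2Δ
t=9: Δ0=010111 Δ1=010010 Δ2=000010 | 2Δ
t=10: Δ0=000010 Δ1=000111 Δ2=010111 | 2Δ
t=11: Δ0=010111 Δ1=010010 Δ2=000010 | 2Δ
t=12: Δ0=000010 Δ1=000111 Δ2=010111 | 2Δ
t=13: Δ0=010111 Δ1=010010 Δ2=000010 | 2Δ

2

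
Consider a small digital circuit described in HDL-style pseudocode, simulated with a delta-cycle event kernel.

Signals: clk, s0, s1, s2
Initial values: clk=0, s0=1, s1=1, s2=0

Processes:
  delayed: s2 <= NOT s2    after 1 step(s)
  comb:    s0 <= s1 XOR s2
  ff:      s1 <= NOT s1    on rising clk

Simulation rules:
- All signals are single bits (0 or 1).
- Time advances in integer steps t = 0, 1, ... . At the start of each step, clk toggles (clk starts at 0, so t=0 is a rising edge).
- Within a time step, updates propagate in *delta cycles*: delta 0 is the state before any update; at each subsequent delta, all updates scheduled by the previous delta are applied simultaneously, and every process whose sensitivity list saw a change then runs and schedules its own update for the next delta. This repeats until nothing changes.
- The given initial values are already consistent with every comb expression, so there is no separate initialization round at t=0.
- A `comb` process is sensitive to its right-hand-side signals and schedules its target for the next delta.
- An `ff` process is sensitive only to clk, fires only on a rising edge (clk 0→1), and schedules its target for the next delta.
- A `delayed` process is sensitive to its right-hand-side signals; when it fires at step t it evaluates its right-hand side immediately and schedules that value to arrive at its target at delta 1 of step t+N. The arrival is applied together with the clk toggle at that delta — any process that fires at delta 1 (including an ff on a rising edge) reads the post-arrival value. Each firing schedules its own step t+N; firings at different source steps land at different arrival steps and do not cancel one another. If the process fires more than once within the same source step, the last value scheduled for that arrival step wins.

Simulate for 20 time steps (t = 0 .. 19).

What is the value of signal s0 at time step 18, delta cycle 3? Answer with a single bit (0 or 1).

1

[bits: clk,s0,s1,s2]
t=0: Δ0=0110 Δ1=1110 Δ2=1100 Δ3=1000 | 3Δ
t=1: Δ0=1000 Δ1=0000 | 1Δ
t=2: Δ0=0000 Δ1=1000 Δ2=1010 Δ3=1110 | 3Δ
t=3: Δ0=1110 Δ1=0110 | 1Δ
t=4: Δ0=0110 Δ1=1110 Δ2=1100 Δ3=1000 | 3Δ
t=5: Δ0=1000 Δ1=0000 | 1Δ
t=6: Δ0=0000 Δ1=1000 Δ2=1010 Δ3=1110 | 3Δ
t=7: Δ0=1110 Δ1=0110 | 1Δ
t=8: Δ0=0110 Δ1=1110 Δ2=1100 Δ3=1000 | 3Δ
t=9: Δ0=1000 Δ1=0000 | 1Δ
t=10: Δ0=0000 Δ1=1000 Δ2=1010 Δ3=1110 | 3Δ
t=11: Δ0=1110 Δ1=0110 | 1Δ
t=12: Δ0=0110 Δ1=1110 Δ2=1100 Δ3=1000 | 3Δ
t=13: Δ0=1000 Δ1=0000 | 1Δ
t=14: Δ0=0000 Δ1=1000 Δ2=1010 Δ3=1110 | 3Δ
t=15: Δ0=1110 Δ1=0110 | 1Δ
t=16: Δ0=0110 Δ1=1110 Δ2=1100 Δ3=1000 | 3Δ
t=17: Δ0=1000 Δ1=0000 | 1Δ
t=18: Δ0=0000 Δ1=1000 Δ2=1010 Δ3=1110 | 3Δ
t=19: Δ0=1110 Δ1=0110 | 1Δ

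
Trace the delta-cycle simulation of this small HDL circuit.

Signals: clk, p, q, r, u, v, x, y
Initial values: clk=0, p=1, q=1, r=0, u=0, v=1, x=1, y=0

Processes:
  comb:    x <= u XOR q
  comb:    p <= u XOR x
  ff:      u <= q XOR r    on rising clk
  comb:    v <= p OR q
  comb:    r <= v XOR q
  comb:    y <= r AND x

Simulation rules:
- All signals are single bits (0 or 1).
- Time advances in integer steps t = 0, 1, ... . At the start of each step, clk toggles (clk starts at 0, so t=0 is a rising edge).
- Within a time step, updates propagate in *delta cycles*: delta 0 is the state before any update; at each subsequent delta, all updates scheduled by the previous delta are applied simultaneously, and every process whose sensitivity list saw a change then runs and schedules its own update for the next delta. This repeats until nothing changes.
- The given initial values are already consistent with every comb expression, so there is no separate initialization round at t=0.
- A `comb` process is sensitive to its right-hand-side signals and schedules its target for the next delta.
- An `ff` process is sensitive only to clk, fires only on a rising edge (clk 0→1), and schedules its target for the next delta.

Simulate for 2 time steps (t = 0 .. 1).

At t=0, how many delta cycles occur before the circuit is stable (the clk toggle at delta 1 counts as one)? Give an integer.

4

t0.Δ0 v=1 q=1 u=0 p=1 x=1 y=0 clk=0 r=0
t0.Δ1 v=1 q=1 u=0 p=1 x=1 y=0 clk=1 r=0
t0.Δ2 v=1 q=1 u=1 p=1 x=1 y=0 clk=1 r=0
t0.Δ3 v=1 q=1 u=1 p=0 x=0 y=0 clk=1 r=0
t0.Δ4 v=1 q=1 u=1 p=1 x=0 y=0 clk=1 r=0
t1.Δ0 v=1 q=1 u=1 p=1 x=0 y=0 clk=1 r=0
t1.Δ1 v=1 q=1 u=1 p=1 x=0 y=0 clk=0 r=0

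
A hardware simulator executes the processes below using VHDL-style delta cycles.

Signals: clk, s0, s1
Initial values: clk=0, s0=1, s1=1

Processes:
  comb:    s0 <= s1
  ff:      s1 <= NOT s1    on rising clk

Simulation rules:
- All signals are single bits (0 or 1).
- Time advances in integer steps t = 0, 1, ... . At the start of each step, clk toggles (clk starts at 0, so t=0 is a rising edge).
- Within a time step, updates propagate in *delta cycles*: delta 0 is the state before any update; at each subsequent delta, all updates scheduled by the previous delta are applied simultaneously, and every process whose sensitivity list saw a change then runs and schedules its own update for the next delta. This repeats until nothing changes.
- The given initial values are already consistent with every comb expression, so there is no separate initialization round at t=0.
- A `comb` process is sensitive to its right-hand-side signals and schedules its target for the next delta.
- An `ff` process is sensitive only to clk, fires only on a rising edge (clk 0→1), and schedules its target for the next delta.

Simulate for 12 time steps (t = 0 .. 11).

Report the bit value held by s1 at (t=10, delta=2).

1

t0.Δ0 s0=1 s1=1 clk=0
t0.Δ1 s0=1 s1=1 clk=1
t0.Δ2 s0=1 s1=0 clk=1
t0.Δ3 s0=0 s1=0 clk=1
t1.Δ0 s0=0 s1=0 clk=1
t1.Δ1 s0=0 s1=0 clk=0
t2.Δ0 s0=0 s1=0 clk=0
t2.Δ1 s0=0 s1=0 clk=1
t2.Δ2 s0=0 s1=1 clk=1
t2.Δ3 s0=1 s1=1 clk=1
t3.Δ0 s0=1 s1=1 clk=1
t3.Δ1 s0=1 s1=1 clk=0
t4.Δ0 s0=1 s1=1 clk=0
t4.Δ1 s0=1 s1=1 clk=1
t4.Δ2 s0=1 s1=0 clk=1
t4.Δ3 s0=0 s1=0 clk=1
t5.Δ0 s0=0 s1=0 clk=1
t5.Δ1 s0=0 s1=0 clk=0
t6.Δ0 s0=0 s1=0 clk=0
t6.Δ1 s0=0 s1=0 clk=1
t6.Δ2 s0=0 s1=1 clk=1
t6.Δ3 s0=1 s1=1 clk=1
t7.Δ0 s0=1 s1=1 clk=1
t7.Δ1 s0=1 s1=1 clk=0
t8.Δ0 s0=1 s1=1 clk=0
t8.Δ1 s0=1 s1=1 clk=1
t8.Δ2 s0=1 s1=0 clk=1
t8.Δ3 s0=0 s1=0 clk=1
t9.Δ0 s0=0 s1=0 clk=1
t9.Δ1 s0=0 s1=0 clk=0
t10.Δ0 s0=0 s1=0 clk=0
t10.Δ1 s0=0 s1=0 clk=1
t10.Δ2 s0=0 s1=1 clk=1
t10.Δ3 s0=1 s1=1 clk=1
t11.Δ0 s0=1 s1=1 clk=1
t11.Δ1 s0=1 s1=1 clk=0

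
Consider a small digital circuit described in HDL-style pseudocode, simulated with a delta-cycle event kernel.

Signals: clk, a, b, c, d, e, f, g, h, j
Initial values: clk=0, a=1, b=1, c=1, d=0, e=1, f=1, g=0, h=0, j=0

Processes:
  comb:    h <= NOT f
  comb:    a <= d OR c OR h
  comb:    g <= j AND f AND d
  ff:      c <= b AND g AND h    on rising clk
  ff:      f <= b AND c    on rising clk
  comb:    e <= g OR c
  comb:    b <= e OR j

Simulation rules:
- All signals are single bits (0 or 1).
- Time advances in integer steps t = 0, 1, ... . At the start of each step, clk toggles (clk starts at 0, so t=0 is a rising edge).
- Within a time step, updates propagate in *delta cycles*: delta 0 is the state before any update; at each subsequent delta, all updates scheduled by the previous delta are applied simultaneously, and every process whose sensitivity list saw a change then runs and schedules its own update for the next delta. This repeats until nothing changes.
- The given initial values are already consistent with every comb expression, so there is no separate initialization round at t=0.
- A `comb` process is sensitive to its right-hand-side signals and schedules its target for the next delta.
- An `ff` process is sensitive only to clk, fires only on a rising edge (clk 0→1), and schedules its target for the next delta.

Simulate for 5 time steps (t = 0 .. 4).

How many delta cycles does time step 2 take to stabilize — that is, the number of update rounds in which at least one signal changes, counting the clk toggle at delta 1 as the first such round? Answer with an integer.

t0.Δ0 j=0 clk=0 e=1 f=1 h=0 g=0 d=0 a=1 c=1 b=1
t0.Δ1 j=0 clk=1 e=1 f=1 h=0 g=0 d=0 a=1 c=1 b=1
t0.Δ2 j=0 clk=1 e=1 f=1 h=0 g=0 d=0 a=1 c=0 b=1
t0.Δ3 j=0 clk=1 e=0 f=1 h=0 g=0 d=0 a=0 c=0 b=1
t0.Δ4 j=0 clk=1 e=0 f=1 h=0 g=0 d=0 a=0 c=0 b=0
t1.Δ0 j=0 clk=1 e=0 f=1 h=0 g=0 d=0 a=0 c=0 b=0
t1.Δ1 j=0 clk=0 e=0 f=1 h=0 g=0 d=0 a=0 c=0 b=0
t2.Δ0 j=0 clk=0 e=0 f=1 h=0 g=0 d=0 a=0 c=0 b=0
t2.Δ1 j=0 clk=1 e=0 f=1 h=0 g=0 d=0 a=0 c=0 b=0
t2.Δ2 j=0 clk=1 e=0 f=0 h=0 g=0 d=0 a=0 c=0 b=0
t2.Δ3 j=0 clk=1 e=0 f=0 h=1 g=0 d=0 a=0 c=0 b=0
t2.Δ4 j=0 clk=1 e=0 f=0 h=1 g=0 d=0 a=1 c=0 b=0
t3.Δ0 j=0 clk=1 e=0 f=0 h=1 g=0 d=0 a=1 c=0 b=0
t3.Δ1 j=0 clk=0 e=0 f=0 h=1 g=0 d=0 a=1 c=0 b=0
t4.Δ0 j=0 clk=0 e=0 f=0 h=1 g=0 d=0 a=1 c=0 b=0
t4.Δ1 j=0 clk=1 e=0 f=0 h=1 g=0 d=0 a=1 c=0 b=0

4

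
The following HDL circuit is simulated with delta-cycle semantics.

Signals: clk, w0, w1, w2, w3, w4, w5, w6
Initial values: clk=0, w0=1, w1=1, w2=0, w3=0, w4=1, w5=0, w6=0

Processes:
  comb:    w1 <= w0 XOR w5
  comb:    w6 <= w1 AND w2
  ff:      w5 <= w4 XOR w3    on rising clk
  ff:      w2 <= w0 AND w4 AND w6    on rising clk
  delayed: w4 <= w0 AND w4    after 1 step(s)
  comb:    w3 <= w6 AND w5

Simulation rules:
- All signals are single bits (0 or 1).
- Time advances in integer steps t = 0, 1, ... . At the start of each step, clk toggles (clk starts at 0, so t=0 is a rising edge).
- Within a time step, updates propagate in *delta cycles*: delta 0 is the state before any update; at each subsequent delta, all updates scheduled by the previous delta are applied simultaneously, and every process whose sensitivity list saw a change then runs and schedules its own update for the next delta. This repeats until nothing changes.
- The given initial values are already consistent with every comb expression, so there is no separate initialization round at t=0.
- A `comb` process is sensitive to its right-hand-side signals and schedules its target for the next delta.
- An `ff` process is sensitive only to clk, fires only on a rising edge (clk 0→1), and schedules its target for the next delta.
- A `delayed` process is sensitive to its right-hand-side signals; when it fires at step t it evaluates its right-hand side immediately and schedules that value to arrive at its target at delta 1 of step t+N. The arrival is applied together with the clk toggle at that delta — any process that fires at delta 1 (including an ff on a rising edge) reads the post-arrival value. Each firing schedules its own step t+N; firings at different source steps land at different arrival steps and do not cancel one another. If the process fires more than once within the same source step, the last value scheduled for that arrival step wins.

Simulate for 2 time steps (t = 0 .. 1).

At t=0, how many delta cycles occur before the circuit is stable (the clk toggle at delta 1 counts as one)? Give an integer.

3

[bits: w6,w0,w2,clk,w4,w5,w3,w1]
t=0: Δ0=01001001 Δ1=01011001 Δ2=01011101 Δ3=01011100 | 3Δ
t=1: Δ0=01011100 Δ1=01001100 | 1Δ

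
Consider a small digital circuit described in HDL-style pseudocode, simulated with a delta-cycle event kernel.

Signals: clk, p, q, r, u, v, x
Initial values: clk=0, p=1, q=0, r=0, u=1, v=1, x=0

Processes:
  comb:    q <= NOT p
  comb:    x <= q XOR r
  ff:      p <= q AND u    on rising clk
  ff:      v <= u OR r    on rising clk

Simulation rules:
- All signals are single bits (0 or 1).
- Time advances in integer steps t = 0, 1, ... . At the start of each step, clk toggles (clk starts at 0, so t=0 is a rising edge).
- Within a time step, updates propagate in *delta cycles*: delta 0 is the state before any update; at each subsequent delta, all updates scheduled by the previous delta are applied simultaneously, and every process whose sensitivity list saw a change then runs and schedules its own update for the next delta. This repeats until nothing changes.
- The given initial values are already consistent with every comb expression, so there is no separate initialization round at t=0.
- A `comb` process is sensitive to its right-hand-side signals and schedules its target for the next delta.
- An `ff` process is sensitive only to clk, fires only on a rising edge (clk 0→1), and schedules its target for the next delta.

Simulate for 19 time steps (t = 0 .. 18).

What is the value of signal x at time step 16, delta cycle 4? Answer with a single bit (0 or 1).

[bits: q,r,x,clk,p,u,v]
t=0: Δ0=0000111 Δ1=0001111 Δ2=0001011 Δ3=1001011 Δ4=1011011 | 4Δ
t=1: Δ0=1011011 Δ1=1010011 | 1Δ
t=2: Δ0=1010011 Δ1=1011011 Δ2=1011111 Δ3=0011111 Δ4=0001111 | 4Δ
t=3: Δ0=0001111 Δ1=0000111 | 1Δ
t=4: Δ0=0000111 Δ1=0001111 Δ2=0001011 Δ3=1001011 Δ4=1011011 | 4Δ
t=5: Δ0=1011011 Δ1=1010011 | 1Δ
t=6: Δ0=1010011 Δ1=1011011 Δ2=1011111 Δ3=0011111 Δ4=0001111 | 4Δ
t=7: Δ0=0001111 Δ1=0000111 | 1Δ
t=8: Δ0=0000111 Δ1=0001111 Δ2=0001011 Δ3=1001011 Δ4=1011011 | 4Δ
t=9: Δ0=1011011 Δ1=1010011 | 1Δ
t=10: Δ0=1010011 Δ1=1011011 Δ2=1011111 Δ3=0011111 Δ4=0001111 | 4Δ
t=11: Δ0=0001111 Δ1=0000111 | 1Δ
t=12: Δ0=0000111 Δ1=0001111 Δ2=0001011 Δ3=1001011 Δ4=1011011 | 4Δ
t=13: Δ0=1011011 Δ1=1010011 | 1Δ
t=14: Δ0=1010011 Δ1=1011011 Δ2=1011111 Δ3=0011111 Δ4=0001111 | 4Δ
t=15: Δ0=0001111 Δ1=0000111 | 1Δ
t=16: Δ0=0000111 Δ1=0001111 Δ2=0001011 Δ3=1001011 Δ4=1011011 | 4Δ
t=17: Δ0=1011011 Δ1=1010011 | 1Δ
t=18: Δ0=1010011 Δ1=1011011 Δ2=1011111 Δ3=0011111 Δ4=0001111 | 4Δ

1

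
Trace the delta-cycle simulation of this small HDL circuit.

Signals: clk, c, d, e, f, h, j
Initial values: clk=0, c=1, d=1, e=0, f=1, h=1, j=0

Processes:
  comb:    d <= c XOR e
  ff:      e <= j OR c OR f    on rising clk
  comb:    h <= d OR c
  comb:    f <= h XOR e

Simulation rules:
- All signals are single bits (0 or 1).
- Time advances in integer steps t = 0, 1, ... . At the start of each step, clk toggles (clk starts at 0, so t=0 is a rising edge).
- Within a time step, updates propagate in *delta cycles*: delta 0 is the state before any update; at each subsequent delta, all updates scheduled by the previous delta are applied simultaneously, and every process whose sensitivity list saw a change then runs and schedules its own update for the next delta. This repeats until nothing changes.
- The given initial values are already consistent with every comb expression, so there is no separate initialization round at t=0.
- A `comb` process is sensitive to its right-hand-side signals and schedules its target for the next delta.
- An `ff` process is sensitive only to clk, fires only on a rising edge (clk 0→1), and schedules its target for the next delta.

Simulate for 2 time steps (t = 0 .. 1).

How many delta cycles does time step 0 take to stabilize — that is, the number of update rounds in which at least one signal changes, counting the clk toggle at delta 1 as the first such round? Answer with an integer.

3

t=0 Δ0: j=0 clk=0 c=1 h=1 d=1 f=1 e=0
  Δ1: clk:0→1
  Δ2: e:0→1
  Δ3: d:1→0, f:1→0
  (3Δ to stable)
t=1 Δ0: j=0 clk=1 c=1 h=1 d=0 f=0 e=1
  Δ1: clk:1→0
  (1Δ to stable)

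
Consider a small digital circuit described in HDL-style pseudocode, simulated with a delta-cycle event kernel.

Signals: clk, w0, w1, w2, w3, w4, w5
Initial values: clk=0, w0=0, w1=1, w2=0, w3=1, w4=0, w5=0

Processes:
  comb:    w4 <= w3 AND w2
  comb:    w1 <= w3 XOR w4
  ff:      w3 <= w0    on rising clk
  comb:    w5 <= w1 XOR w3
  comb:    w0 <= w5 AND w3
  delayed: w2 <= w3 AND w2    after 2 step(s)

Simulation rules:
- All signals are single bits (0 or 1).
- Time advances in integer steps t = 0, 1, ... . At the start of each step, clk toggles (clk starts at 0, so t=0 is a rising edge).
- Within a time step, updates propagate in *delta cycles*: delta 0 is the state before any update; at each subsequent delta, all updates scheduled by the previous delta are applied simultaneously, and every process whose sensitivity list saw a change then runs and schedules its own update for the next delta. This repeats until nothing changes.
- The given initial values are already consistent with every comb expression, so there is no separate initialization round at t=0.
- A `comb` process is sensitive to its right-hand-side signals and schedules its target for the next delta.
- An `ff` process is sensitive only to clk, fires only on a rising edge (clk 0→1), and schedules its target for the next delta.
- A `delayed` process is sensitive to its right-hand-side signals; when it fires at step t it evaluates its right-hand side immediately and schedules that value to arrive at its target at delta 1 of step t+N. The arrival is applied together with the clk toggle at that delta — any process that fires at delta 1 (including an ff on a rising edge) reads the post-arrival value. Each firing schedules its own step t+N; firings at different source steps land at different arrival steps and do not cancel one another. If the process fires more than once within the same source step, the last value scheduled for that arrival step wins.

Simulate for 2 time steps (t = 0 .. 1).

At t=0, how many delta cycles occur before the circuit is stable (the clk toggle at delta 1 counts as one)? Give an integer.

t0.Δ0 w4=0 w2=0 w1=1 w3=1 w5=0 w0=0 clk=0
t0.Δ1 w4=0 w2=0 w1=1 w3=1 w5=0 w0=0 clk=1
t0.Δ2 w4=0 w2=0 w1=1 w3=0 w5=0 w0=0 clk=1
t0.Δ3 w4=0 w2=0 w1=0 w3=0 w5=1 w0=0 clk=1
t0.Δ4 w4=0 w2=0 w1=0 w3=0 w5=0 w0=0 clk=1
t1.Δ0 w4=0 w2=0 w1=0 w3=0 w5=0 w0=0 clk=1
t1.Δ1 w4=0 w2=0 w1=0 w3=0 w5=0 w0=0 clk=0

4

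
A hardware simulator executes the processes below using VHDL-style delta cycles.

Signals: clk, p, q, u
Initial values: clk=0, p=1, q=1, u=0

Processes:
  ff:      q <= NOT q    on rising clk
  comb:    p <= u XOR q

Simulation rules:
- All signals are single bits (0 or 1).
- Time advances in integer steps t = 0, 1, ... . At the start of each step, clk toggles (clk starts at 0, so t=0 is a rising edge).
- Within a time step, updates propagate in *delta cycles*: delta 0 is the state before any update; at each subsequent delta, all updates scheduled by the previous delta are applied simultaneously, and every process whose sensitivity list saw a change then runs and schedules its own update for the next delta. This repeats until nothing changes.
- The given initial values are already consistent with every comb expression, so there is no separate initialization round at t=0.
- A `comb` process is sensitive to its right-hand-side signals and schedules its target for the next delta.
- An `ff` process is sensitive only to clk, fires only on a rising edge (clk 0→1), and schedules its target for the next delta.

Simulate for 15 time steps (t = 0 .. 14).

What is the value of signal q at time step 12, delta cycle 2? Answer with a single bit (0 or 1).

t0.Δ0 u=0 clk=0 p=1 q=1
t0.Δ1 u=0 clk=1 p=1 q=1
t0.Δ2 u=0 clk=1 p=1 q=0
t0.Δ3 u=0 clk=1 p=0 q=0
t1.Δ0 u=0 clk=1 p=0 q=0
t1.Δ1 u=0 clk=0 p=0 q=0
t2.Δ0 u=0 clk=0 p=0 q=0
t2.Δ1 u=0 clk=1 p=0 q=0
t2.Δ2 u=0 clk=1 p=0 q=1
t2.Δ3 u=0 clk=1 p=1 q=1
t3.Δ0 u=0 clk=1 p=1 q=1
t3.Δ1 u=0 clk=0 p=1 q=1
t4.Δ0 u=0 clk=0 p=1 q=1
t4.Δ1 u=0 clk=1 p=1 q=1
t4.Δ2 u=0 clk=1 p=1 q=0
t4.Δ3 u=0 clk=1 p=0 q=0
t5.Δ0 u=0 clk=1 p=0 q=0
t5.Δ1 u=0 clk=0 p=0 q=0
t6.Δ0 u=0 clk=0 p=0 q=0
t6.Δ1 u=0 clk=1 p=0 q=0
t6.Δ2 u=0 clk=1 p=0 q=1
t6.Δ3 u=0 clk=1 p=1 q=1
t7.Δ0 u=0 clk=1 p=1 q=1
t7.Δ1 u=0 clk=0 p=1 q=1
t8.Δ0 u=0 clk=0 p=1 q=1
t8.Δ1 u=0 clk=1 p=1 q=1
t8.Δ2 u=0 clk=1 p=1 q=0
t8.Δ3 u=0 clk=1 p=0 q=0
t9.Δ0 u=0 clk=1 p=0 q=0
t9.Δ1 u=0 clk=0 p=0 q=0
t10.Δ0 u=0 clk=0 p=0 q=0
t10.Δ1 u=0 clk=1 p=0 q=0
t10.Δ2 u=0 clk=1 p=0 q=1
t10.Δ3 u=0 clk=1 p=1 q=1
t11.Δ0 u=0 clk=1 p=1 q=1
t11.Δ1 u=0 clk=0 p=1 q=1
t12.Δ0 u=0 clk=0 p=1 q=1
t12.Δ1 u=0 clk=1 p=1 q=1
t12.Δ2 u=0 clk=1 p=1 q=0
t12.Δ3 u=0 clk=1 p=0 q=0
t13.Δ0 u=0 clk=1 p=0 q=0
t13.Δ1 u=0 clk=0 p=0 q=0
t14.Δ0 u=0 clk=0 p=0 q=0
t14.Δ1 u=0 clk=1 p=0 q=0
t14.Δ2 u=0 clk=1 p=0 q=1
t14.Δ3 u=0 clk=1 p=1 q=1

0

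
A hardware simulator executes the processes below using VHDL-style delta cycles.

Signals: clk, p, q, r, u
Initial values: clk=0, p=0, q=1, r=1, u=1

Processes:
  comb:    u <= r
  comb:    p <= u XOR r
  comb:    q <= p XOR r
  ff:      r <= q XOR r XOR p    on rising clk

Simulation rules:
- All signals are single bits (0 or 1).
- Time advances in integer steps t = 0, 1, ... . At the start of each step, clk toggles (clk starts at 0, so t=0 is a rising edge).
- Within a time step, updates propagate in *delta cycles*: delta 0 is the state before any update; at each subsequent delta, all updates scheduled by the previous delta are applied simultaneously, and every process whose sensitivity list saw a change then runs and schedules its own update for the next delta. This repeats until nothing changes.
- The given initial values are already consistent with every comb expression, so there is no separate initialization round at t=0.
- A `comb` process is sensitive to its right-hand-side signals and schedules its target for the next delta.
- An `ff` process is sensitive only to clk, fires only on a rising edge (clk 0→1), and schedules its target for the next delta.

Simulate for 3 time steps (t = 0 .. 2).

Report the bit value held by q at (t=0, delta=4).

1

[bits: q,clk,r,p,u]
t=0: Δ0=10101 Δ1=11101 Δ2=11001 Δ3=01010 Δ4=11000 Δ5=01000 | 5Δ
t=1: Δ0=01000 Δ1=00000 | 1Δ
t=2: Δ0=00000 Δ1=01000 | 1Δ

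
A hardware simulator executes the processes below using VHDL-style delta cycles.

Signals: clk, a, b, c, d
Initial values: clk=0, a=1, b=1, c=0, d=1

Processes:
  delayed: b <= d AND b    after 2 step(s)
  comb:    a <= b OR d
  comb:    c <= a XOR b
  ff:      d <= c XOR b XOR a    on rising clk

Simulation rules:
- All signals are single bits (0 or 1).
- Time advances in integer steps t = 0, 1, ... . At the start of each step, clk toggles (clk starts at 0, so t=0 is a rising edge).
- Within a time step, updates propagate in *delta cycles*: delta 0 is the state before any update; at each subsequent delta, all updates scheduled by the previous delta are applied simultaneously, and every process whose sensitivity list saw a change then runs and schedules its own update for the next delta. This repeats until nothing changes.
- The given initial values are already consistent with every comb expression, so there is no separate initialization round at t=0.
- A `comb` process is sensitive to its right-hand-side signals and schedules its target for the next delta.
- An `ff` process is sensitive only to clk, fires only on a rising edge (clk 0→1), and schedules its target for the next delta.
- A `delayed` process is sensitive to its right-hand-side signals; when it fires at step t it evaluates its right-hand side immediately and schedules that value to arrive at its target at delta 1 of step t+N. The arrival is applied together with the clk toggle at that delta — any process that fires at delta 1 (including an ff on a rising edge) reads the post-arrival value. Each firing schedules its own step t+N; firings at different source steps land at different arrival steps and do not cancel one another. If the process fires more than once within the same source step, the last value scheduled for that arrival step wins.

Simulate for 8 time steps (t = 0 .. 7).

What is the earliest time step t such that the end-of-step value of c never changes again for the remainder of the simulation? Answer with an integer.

[bits: d,b,c,clk,a]
t=0: Δ0=11001 Δ1=11011 Δ2=01011 | 2Δ
t=1: Δ0=01011 Δ1=01001 | 1Δ
t=2: Δ0=01001 Δ1=00011 Δ2=10110 Δ3=10011 Δ4=10111 | 4Δ
t=3: Δ0=10111 Δ1=10101 | 1Δ
t=4: Δ0=10101 Δ1=10111 Δ2=00111 Δ3=00110 Δ4=00010 | 4Δ
t=5: Δ0=00010 Δ1=00000 | 1Δ
t=6: Δ0=00000 Δ1=00010 | 1Δ
t=7: Δ0=00010 Δ1=00000 | 1Δ

4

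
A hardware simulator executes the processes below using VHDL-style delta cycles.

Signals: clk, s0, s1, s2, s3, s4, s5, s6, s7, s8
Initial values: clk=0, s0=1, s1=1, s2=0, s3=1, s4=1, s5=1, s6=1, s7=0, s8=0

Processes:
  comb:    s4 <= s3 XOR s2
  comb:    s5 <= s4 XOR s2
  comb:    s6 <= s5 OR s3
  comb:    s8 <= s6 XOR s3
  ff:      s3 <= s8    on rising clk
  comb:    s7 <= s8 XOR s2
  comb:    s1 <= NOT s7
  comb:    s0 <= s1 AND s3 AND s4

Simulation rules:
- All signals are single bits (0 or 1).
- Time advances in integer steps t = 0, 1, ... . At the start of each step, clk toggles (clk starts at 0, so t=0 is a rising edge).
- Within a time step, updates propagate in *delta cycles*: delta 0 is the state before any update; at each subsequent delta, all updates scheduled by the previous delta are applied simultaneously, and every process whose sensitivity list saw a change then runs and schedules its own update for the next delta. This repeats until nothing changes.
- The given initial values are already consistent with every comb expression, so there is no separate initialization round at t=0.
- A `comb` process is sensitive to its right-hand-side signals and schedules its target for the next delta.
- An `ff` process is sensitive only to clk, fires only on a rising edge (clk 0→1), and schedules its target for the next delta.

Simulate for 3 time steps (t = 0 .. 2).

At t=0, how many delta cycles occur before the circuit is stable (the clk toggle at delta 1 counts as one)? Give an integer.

8

[bits: s5,s6,s0,s4,s8,clk,s1,s2,s7,s3]
t=0: Δ0=1111001001 Δ1=1111011001 Δ2=1111011000 Δ3=1100111000 Δ4=0100111010 Δ5=0000110010 Δ6=0000010010 Δ7=0000010000 Δ8=0000011000 | 8Δ
t=1: Δ0=0000011000 Δ1=0000001000 | 1Δ
t=2: Δ0=0000001000 Δ1=0000011000 | 1Δ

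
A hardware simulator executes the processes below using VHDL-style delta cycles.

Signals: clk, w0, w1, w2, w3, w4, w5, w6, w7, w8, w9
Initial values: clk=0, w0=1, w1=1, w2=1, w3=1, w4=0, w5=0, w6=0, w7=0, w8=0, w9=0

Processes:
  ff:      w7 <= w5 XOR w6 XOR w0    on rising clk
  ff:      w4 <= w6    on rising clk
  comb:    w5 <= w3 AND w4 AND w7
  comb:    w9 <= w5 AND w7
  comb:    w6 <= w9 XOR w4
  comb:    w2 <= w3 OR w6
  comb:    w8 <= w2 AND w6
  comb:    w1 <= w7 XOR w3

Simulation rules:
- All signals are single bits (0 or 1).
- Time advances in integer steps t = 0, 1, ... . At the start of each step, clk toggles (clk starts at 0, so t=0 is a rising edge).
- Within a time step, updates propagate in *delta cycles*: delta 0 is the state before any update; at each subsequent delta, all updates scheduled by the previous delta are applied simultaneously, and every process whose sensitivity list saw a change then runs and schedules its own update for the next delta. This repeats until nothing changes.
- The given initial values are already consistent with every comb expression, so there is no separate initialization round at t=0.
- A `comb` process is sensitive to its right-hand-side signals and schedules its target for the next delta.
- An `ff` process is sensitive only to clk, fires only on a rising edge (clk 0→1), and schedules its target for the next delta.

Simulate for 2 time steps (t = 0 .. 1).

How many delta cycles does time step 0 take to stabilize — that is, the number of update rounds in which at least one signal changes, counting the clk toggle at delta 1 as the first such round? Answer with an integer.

3

t=0 Δ0: w9=0 clk=0 w3=1 w5=0 w1=1 w4=0 w8=0 w2=1 w0=1 w6=0 w7=0
  Δ1: clk:0→1
  Δ2: w7:0→1
  Δ3: w1:1→0
  (3Δ to stable)
t=1 Δ0: w9=0 clk=1 w3=1 w5=0 w1=0 w4=0 w8=0 w2=1 w0=1 w6=0 w7=1
  Δ1: clk:1→0
  (1Δ to stable)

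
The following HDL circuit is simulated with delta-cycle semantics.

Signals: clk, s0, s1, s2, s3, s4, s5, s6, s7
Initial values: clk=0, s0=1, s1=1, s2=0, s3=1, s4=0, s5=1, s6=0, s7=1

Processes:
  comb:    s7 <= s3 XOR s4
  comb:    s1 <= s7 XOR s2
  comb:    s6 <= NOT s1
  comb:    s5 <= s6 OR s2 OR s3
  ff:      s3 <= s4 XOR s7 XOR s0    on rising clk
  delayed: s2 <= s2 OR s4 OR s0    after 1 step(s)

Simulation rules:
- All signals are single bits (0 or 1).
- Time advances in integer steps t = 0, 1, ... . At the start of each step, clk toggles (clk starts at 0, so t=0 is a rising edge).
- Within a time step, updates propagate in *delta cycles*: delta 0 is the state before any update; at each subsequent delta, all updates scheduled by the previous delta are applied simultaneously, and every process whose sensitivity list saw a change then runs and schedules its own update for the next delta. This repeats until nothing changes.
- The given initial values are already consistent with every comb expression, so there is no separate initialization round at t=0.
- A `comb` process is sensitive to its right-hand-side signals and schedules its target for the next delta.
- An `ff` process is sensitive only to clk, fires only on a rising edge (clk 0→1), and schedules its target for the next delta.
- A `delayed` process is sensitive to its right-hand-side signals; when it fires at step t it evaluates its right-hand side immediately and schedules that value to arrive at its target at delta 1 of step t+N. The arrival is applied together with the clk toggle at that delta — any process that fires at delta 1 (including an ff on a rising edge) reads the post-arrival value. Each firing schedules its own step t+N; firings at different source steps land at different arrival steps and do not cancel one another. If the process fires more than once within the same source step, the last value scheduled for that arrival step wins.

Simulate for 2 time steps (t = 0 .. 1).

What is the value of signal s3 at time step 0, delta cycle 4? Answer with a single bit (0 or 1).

0

t0.Δ0 s2=0 s3=1 s4=0 s1=1 clk=0 s6=0 s5=1 s7=1 s0=1
t0.Δ1 s2=0 s3=1 s4=0 s1=1 clk=1 s6=0 s5=1 s7=1 s0=1
t0.Δ2 s2=0 s3=0 s4=0 s1=1 clk=1 s6=0 s5=1 s7=1 s0=1
t0.Δ3 s2=0 s3=0 s4=0 s1=1 clk=1 s6=0 s5=0 s7=0 s0=1
t0.Δ4 s2=0 s3=0 s4=0 s1=0 clk=1 s6=0 s5=0 s7=0 s0=1
t0.Δ5 s2=0 s3=0 s4=0 s1=0 clk=1 s6=1 s5=0 s7=0 s0=1
t0.Δ6 s2=0 s3=0 s4=0 s1=0 clk=1 s6=1 s5=1 s7=0 s0=1
t1.Δ0 s2=0 s3=0 s4=0 s1=0 clk=1 s6=1 s5=1 s7=0 s0=1
t1.Δ1 s2=0 s3=0 s4=0 s1=0 clk=0 s6=1 s5=1 s7=0 s0=1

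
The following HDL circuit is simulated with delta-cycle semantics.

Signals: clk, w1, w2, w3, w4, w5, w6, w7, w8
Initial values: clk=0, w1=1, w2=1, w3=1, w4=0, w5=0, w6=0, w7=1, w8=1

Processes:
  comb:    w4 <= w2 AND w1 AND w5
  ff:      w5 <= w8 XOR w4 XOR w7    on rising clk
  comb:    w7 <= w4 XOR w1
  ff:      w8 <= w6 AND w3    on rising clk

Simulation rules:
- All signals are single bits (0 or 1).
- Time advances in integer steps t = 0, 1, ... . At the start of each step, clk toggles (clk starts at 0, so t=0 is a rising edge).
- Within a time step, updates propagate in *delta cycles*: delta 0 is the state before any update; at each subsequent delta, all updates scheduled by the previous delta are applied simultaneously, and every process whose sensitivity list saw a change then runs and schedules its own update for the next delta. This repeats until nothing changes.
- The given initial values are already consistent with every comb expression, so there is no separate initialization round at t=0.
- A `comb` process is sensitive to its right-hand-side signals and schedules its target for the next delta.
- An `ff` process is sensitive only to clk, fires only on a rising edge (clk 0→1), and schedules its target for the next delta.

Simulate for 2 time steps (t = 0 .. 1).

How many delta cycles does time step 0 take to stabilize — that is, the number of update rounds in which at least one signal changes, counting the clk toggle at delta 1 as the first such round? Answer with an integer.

t=0 Δ0: w7=1 w6=0 w2=1 w1=1 clk=0 w5=0 w4=0 w3=1 w8=1
  Δ1: clk:0→1
  Δ2: w8:1→0
  (2Δ to stable)
t=1 Δ0: w7=1 w6=0 w2=1 w1=1 clk=1 w5=0 w4=0 w3=1 w8=0
  Δ1: clk:1→0
  (1Δ to stable)

2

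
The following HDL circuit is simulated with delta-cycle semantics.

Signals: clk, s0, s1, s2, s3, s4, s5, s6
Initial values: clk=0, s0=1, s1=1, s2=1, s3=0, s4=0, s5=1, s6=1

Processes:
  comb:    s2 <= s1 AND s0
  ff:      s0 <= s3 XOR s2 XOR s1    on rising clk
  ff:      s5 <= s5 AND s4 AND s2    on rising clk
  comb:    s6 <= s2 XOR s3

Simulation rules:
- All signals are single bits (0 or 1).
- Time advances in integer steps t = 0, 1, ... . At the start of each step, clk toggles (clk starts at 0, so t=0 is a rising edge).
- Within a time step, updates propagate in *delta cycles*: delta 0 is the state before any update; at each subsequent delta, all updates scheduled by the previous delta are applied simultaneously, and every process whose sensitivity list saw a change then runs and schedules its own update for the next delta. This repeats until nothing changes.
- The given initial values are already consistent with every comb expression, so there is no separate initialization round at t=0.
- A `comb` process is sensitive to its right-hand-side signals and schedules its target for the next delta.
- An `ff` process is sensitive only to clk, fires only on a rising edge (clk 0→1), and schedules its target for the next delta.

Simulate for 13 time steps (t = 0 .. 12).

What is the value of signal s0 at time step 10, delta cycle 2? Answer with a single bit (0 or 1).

1

[bits: s4,s3,s1,s6,clk,s5,s0,s2]
t=0: Δ0=00110111 Δ1=00111111 Δ2=00111001 Δ3=00111000 Δ4=00101000 | 4Δ
t=1: Δ0=00101000 Δ1=00100000 | 1Δ
t=2: Δ0=00100000 Δ1=00101000 Δ2=00101010 Δ3=00101011 Δ4=00111011 | 4Δ
t=3: Δ0=00111011 Δ1=00110011 | 1Δ
t=4: Δ0=00110011 Δ1=00111011 Δ2=00111001 Δ3=00111000 Δ4=00101000 | 4Δ
t=5: Δ0=00101000 Δ1=00100000 | 1Δ
t=6: Δ0=00100000 Δ1=00101000 Δ2=00101010 Δ3=00101011 Δ4=00111011 | 4Δ
t=7: Δ0=00111011 Δ1=00110011 | 1Δ
t=8: Δ0=00110011 Δ1=00111011 Δ2=00111001 Δ3=00111000 Δ4=00101000 | 4Δ
t=9: Δ0=00101000 Δ1=00100000 | 1Δ
t=10: Δ0=00100000 Δ1=00101000 Δ2=00101010 Δ3=00101011 Δ4=00111011 | 4Δ
t=11: Δ0=00111011 Δ1=00110011 | 1Δ
t=12: Δ0=00110011 Δ1=00111011 Δ2=00111001 Δ3=00111000 Δ4=00101000 | 4Δ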